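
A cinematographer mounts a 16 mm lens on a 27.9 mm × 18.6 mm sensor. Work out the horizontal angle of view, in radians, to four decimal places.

Angle of view α = 2·arctan(w/2f) with w = 27.9 mm and f = 16 mm.
w/2f = 0.87187; arctan(0.87187) ≈ 0.7171 rad, so α ≈ 1.4341 rad.

1.4341 rad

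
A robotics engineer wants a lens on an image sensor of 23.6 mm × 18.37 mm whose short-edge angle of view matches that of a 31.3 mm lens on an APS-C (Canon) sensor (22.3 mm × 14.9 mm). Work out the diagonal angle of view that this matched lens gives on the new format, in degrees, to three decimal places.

Equal short-edge AOV ⇒ f₂ = f₁ · 18.37/14.9 = 31.3 × 1.23289 ≈ 38.5893 mm.
Sensor diagonal = √(23.6² + 18.37²) = √894.4169 ≈ 29.9068 mm.
Diagonal AOV on the new format = 2·arctan(29.9068 / (2 × 38.5893)) = 2·arctan(0.38750) ≈ 42.3628°.

42.363°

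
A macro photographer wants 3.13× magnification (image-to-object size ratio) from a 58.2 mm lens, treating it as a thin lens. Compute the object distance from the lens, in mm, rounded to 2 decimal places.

With m = dᵢ/dₒ and 1/f = 1/dₒ + 1/dᵢ, substituting dᵢ = m·dₒ gives 1/f = (1 + 1/m)/dₒ, hence dₒ = f·(1 + 1/m).
dₒ = 58.2 × (1 + 1/3.13) = 58.2 × 1.31949 ≈ 76.794 mm.

76.79 mm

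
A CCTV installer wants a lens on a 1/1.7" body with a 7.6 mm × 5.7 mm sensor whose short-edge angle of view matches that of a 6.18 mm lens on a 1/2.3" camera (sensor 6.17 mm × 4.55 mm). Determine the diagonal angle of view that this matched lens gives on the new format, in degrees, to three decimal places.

Equal short-edge AOV ⇒ f₂ = f₁ · 5.7/4.55 = 6.18 × 1.25275 ≈ 7.7420 mm.
Sensor diagonal = √(7.6² + 5.7²) = √90.2500 ≈ 9.5000 mm.
Diagonal AOV on the new format = 2·arctan(9.5000 / (2 × 7.7420)) = 2·arctan(0.61354) ≈ 63.0614°.

63.061°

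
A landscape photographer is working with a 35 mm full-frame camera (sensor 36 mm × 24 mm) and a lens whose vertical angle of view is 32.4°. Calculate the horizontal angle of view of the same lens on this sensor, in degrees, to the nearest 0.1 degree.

From the vertical AOV: f = 24 / (2·tan(16.2°)) = 24 / 0.58105 ≈ 41.3043 mm.
Horizontal AOV = 2·arctan(36 / (2 × 41.3043)) = 2·arctan(0.43579) ≈ 47.0942°.

47.1°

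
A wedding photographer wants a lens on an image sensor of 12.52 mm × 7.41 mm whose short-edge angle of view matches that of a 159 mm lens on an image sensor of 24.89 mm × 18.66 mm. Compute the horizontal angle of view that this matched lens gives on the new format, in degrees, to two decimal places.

Equal short-edge AOV ⇒ f₂ = f₁ · 7.41/18.66 = 159 × 0.39711 ≈ 63.1399 mm.
Horizontal AOV on the new format = 2·arctan(12.52 / (2 × 63.1399)) = 2·arctan(0.09914) ≈ 11.3242°.

11.32°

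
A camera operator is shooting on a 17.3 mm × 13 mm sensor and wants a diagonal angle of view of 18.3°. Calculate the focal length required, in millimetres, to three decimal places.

67.176 mm

Sensor diagonal = √(17.3² + 13²) = √468.2900 ≈ 21.6400 mm.
From α = 2·arctan(d/2f) we get f = d / (2·tan(α/2)).
With d = 21.6400 mm and α/2 = 9.15°, tan(α/2) ≈ 0.16107, so f ≈ 21.6400 / 0.32214 ≈ 67.1761 mm.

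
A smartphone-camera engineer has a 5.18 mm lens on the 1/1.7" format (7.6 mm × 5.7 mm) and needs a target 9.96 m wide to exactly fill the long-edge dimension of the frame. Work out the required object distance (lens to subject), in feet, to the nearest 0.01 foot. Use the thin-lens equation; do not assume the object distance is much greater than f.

22.29 ft

W: 9.96 m = 9960 mm.
Magnification m = w/W = dᵢ/dₒ; combined with 1/f = 1/dₒ + 1/dᵢ this gives dₒ = f·(1 + W/w).
dₒ = 5.18 mm × (1 + 9960/7.6) = 5.18 × 1311.5263 ≈ 6793.706 mm = 6793.706/304.8 ft = 22.2891 ft.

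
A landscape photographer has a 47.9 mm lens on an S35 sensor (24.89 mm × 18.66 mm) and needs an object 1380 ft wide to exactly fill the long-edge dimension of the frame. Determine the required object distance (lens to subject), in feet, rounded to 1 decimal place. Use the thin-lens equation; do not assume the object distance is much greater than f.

2655.9 ft

W: 1380 ft × 304.8 mm/ft = 420623.99 mm.
Magnification m = w/W = dᵢ/dₒ; combined with 1/f = 1/dₒ + 1/dᵢ this gives dₒ = f·(1 + W/w).
dₒ = 47.9 mm × (1 + 420624/24.89) = 47.9 × 16900.3165 ≈ 809525.158 mm = 809525.158/304.8 ft = 2655.92 ft.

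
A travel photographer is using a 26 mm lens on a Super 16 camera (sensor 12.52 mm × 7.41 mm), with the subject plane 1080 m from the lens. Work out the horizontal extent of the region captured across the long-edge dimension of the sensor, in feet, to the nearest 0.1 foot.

1706.2 ft

dₒ: 1080 m = 1.08e+06 mm.
Similar triangles through the lens centre give W/dₒ = w/dᵢ; with 1/f = 1/dₒ + 1/dᵢ this gives W = w·(dₒ − f)/f.
W = 12.52 mm × (1.08e+06 − 26) / 26 = 12.52 × 41537.4615 ≈ 520049.018 mm = 520049.018/304.8 ft = 1706.2 ft.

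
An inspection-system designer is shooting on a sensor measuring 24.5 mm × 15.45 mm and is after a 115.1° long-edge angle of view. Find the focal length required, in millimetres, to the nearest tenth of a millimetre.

7.8 mm

From α = 2·arctan(w/2f) we get f = w / (2·tan(α/2)).
With w = 24.5 mm and α/2 = 57.55°, tan(α/2) ≈ 1.57271, so f ≈ 24.5 / 3.14543 ≈ 7.7891 mm.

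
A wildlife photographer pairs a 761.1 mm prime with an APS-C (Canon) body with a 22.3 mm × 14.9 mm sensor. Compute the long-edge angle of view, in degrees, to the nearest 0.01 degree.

1.68°

Angle of view α = 2·arctan(w/2f) with w = 22.3 mm and f = 761.1 mm.
w/2f = 0.01465; arctan(0.01465) ≈ 0.8393°, so α ≈ 1.6786°.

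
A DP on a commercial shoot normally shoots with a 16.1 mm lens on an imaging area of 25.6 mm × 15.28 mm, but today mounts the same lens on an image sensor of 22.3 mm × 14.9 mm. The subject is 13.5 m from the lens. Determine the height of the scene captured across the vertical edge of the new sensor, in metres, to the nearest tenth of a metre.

The focal length stays 16.1 mm; the relevant sensor dimension is now h = 14.9 mm. Object distance dₒ = 13.5 m = 13500 mm.
Thin-lens field height W = h·(dₒ − f)/f = 14.9 × (13500 − 16.1)/16.1 ≈ 12478.889 mm = 12.4789 m.

12.5 m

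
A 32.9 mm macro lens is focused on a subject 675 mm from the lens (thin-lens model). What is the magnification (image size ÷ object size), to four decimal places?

0.0512×

Thin lens: 1/f = 1/dₒ + 1/dᵢ → 1/dᵢ = 1/32.9 − 1/675 = 0.0289137 mm⁻¹, so dᵢ ≈ 34.5857 mm.
Magnification m = dᵢ/dₒ = 34.5857/675 ≈ 0.05124.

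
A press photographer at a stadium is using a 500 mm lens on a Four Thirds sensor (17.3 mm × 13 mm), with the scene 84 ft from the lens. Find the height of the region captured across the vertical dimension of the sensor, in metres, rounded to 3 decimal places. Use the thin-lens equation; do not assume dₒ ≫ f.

0.653 m

dₒ: 84 ft × 304.8 mm/ft = 25603.20 mm.
Similar triangles through the lens centre give W/dₒ = h/dᵢ; with 1/f = 1/dₒ + 1/dᵢ this gives W = h·(dₒ − f)/f.
W = 13 mm × (25603.2 − 500) / 500 = 13 × 50.2064 ≈ 652.683 mm = 0.652683 m.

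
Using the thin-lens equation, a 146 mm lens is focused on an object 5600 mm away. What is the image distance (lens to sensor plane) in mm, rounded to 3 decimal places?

149.908 mm

1/dᵢ = 1/f − 1/dₒ = 1/146 − 1/5600 = 0.0066707 mm⁻¹.
dᵢ = 1/0.0066707 ≈ 149.9083 mm.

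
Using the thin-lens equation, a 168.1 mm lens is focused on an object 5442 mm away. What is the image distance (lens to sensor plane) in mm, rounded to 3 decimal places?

1/dᵢ = 1/f − 1/dₒ = 1/168.1 − 1/5442 = 0.0057651 mm⁻¹.
dᵢ = 1/0.0057651 ≈ 173.4580 mm.

173.458 mm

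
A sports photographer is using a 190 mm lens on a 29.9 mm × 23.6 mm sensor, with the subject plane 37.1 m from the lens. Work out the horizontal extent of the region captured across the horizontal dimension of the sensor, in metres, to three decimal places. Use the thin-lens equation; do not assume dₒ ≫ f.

dₒ: 37.1 m = 37100 mm.
Similar triangles through the lens centre give W/dₒ = w/dᵢ; with 1/f = 1/dₒ + 1/dᵢ this gives W = w·(dₒ − f)/f.
W = 29.9 mm × (37100 − 190) / 190 = 29.9 × 194.2632 ≈ 5808.468 mm = 5.80847 m.

5.808 m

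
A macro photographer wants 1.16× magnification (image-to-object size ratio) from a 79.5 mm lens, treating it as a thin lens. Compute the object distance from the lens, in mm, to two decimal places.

With m = dᵢ/dₒ and 1/f = 1/dₒ + 1/dᵢ, substituting dᵢ = m·dₒ gives 1/f = (1 + 1/m)/dₒ, hence dₒ = f·(1 + 1/m).
dₒ = 79.5 × (1 + 1/1.16) = 79.5 × 1.86207 ≈ 148.034 mm.

148.03 mm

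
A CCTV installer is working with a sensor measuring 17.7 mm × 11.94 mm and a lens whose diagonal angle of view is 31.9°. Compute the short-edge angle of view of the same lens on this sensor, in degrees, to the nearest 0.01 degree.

18.16°

Sensor diagonal = √(17.7² + 11.94²) = √455.8536 ≈ 21.3507 mm.
From the diagonal AOV: f = 21.3507 / (2·tan(15.95°)) = 21.3507 / 0.57160 ≈ 37.3524 mm.
Short-edge AOV = 2·arctan(11.94 / (2 × 37.3524)) = 2·arctan(0.15983) ≈ 18.1615°.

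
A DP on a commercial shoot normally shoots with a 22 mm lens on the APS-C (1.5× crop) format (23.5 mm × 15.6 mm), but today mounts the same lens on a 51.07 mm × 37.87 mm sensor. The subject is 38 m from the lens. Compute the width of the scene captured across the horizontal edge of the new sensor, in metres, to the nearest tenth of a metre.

88.2 m

The focal length stays 22 mm; the relevant sensor dimension is now w = 51.07 mm. Object distance dₒ = 38 m = 38000 mm.
Thin-lens field width W = w·(dₒ − f)/f = 51.07 × (38000 − 22)/22 ≈ 88160.748 mm = 88.1607 m.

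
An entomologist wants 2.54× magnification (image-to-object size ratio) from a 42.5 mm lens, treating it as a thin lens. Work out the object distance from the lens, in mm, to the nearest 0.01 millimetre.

59.23 mm

With m = dᵢ/dₒ and 1/f = 1/dₒ + 1/dᵢ, substituting dᵢ = m·dₒ gives 1/f = (1 + 1/m)/dₒ, hence dₒ = f·(1 + 1/m).
dₒ = 42.5 × (1 + 1/2.54) = 42.5 × 1.39370 ≈ 59.232 mm.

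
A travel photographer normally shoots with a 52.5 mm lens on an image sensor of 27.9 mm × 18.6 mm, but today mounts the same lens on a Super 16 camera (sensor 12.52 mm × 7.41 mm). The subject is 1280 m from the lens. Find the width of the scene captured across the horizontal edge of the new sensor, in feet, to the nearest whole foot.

The focal length stays 52.5 mm; the relevant sensor dimension is now w = 12.52 mm. Object distance dₒ = 1280 m = 1.28e+06 mm.
Thin-lens field width W = w·(dₒ − f)/f = 12.52 × (1.28e+06 − 52.5)/52.5 ≈ 305237.004 mm = 305237.004/304.8 ft = 1001.43 ft.

1001 ft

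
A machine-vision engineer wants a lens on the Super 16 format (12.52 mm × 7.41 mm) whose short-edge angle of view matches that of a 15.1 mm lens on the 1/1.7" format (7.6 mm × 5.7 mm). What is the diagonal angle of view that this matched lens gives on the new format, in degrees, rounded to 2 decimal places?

40.67°

Equal short-edge AOV ⇒ f₂ = f₁ · 7.41/5.7 = 15.1 × 1.30000 ≈ 19.6300 mm.
Sensor diagonal = √(12.52² + 7.41²) = √211.6585 ≈ 14.5485 mm.
Diagonal AOV on the new format = 2·arctan(14.5485 / (2 × 19.6300)) = 2·arctan(0.37057) ≈ 40.6662°.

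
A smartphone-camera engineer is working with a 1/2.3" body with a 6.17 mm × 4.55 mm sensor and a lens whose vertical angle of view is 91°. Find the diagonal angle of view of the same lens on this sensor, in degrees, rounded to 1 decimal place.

From the vertical AOV: f = 4.55 / (2·tan(45.5°)) = 4.55 / 2.03521 ≈ 2.2356 mm.
Sensor diagonal = √(6.17² + 4.55²) = √58.7714 ≈ 7.6663 mm.
Diagonal AOV = 2·arctan(7.6663 / (2 × 2.2356)) = 2·arctan(1.71456) ≈ 119.4950°.

119.5°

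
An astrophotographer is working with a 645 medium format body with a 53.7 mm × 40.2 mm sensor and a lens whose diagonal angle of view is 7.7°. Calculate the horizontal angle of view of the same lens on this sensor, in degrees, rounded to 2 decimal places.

6.17°

Sensor diagonal = √(53.7² + 40.2²) = √4499.7300 ≈ 67.0800 mm.
From the diagonal AOV: f = 67.0800 / (2·tan(3.85°)) = 67.0800 / 0.13459 ≈ 498.3917 mm.
Horizontal AOV = 2·arctan(53.7 / (2 × 498.3917)) = 2·arctan(0.05387) ≈ 6.1675°.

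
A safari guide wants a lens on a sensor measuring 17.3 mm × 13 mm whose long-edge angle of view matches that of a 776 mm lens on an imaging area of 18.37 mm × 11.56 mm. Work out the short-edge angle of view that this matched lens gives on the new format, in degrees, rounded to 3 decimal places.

1.019°

Equal long-edge AOV ⇒ f₂ = f₁ · 17.3/18.37 = 776 × 0.94175 ≈ 730.8002 mm.
Short-edge AOV on the new format = 2·arctan(13 / (2 × 730.8002)) = 2·arctan(0.00889) ≈ 1.0192°.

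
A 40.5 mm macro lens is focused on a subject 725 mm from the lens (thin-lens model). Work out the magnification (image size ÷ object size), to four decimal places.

Thin lens: 1/f = 1/dₒ + 1/dᵢ → 1/dᵢ = 1/40.5 − 1/725 = 0.0233120 mm⁻¹, so dᵢ ≈ 42.8963 mm.
Magnification m = dᵢ/dₒ = 42.8963/725 ≈ 0.05917.

0.0592×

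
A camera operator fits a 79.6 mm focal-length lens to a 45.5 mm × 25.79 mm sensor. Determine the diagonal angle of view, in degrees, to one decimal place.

Sensor diagonal = √(45.5² + 25.79²) = √2735.3741 ≈ 52.3008 mm.
Angle of view α = 2·arctan(d/2f) with d = 52.3008 mm and f = 79.6 mm.
d/2f = 0.32852; arctan(0.32852) ≈ 18.1865°, so α ≈ 36.3730°.

36.4°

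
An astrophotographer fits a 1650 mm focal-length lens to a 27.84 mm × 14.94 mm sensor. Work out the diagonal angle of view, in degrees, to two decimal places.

1.10°

Sensor diagonal = √(27.84² + 14.94²) = √998.2692 ≈ 31.5954 mm.
Angle of view α = 2·arctan(d/2f) with d = 31.5954 mm and f = 1650 mm.
d/2f = 0.00957; arctan(0.00957) ≈ 0.5486°, so α ≈ 1.0971°.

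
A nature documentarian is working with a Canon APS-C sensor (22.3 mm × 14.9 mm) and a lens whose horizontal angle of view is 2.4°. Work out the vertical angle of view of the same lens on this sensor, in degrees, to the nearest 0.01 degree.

1.60°

From the horizontal AOV: f = 22.3 / (2·tan(1.2°)) = 22.3 / 0.04189 ≈ 532.2954 mm.
Vertical AOV = 2·arctan(14.9 / (2 × 532.2954)) = 2·arctan(0.01400) ≈ 1.6037°.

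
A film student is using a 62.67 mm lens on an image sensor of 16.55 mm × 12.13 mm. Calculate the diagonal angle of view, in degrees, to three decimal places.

Sensor diagonal = √(16.55² + 12.13²) = √421.0394 ≈ 20.5192 mm.
Angle of view α = 2·arctan(d/2f) with d = 20.5192 mm and f = 62.67 mm.
d/2f = 0.16371; arctan(0.16371) ≈ 9.2973°, so α ≈ 18.5947°.

18.595°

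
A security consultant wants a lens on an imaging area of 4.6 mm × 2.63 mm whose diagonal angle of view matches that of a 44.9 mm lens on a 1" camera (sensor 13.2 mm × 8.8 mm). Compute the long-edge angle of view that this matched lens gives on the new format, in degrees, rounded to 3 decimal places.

17.439°

Sensor diagonal = √(13.2² + 8.8²) = √251.6800 ≈ 15.8644 mm.
Sensor diagonal = √(4.6² + 2.63²) = √28.0769 ≈ 5.2988 mm.
Equal diagonal AOV ⇒ f₂ = f₁ · 5.2988/15.8644 = 44.9 × 0.33400 ≈ 14.9967 mm.
Long-edge AOV on the new format = 2·arctan(4.6 / (2 × 14.9967)) = 2·arctan(0.15337) ≈ 17.4387°.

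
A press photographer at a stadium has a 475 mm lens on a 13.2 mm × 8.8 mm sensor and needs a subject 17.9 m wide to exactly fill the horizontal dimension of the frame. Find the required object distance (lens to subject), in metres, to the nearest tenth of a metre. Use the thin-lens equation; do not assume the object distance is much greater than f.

644.6 m

W: 17.9 m = 17900 mm.
Magnification m = w/W = dᵢ/dₒ; combined with 1/f = 1/dₒ + 1/dᵢ this gives dₒ = f·(1 + W/w).
dₒ = 475 mm × (1 + 17900/13.2) = 475 × 1357.0606 ≈ 644603.788 mm = 644.604 m.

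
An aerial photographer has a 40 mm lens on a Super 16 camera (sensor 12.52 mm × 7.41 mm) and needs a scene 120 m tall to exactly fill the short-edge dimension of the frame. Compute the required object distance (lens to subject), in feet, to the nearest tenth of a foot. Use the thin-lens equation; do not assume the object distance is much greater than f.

2125.4 ft

W: 120 m = 120000 mm.
Magnification m = h/W = dᵢ/dₒ; combined with 1/f = 1/dₒ + 1/dᵢ this gives dₒ = f·(1 + W/h).
dₒ = 40 mm × (1 + 120000/7.41) = 40 × 16195.3320 ≈ 647813.279 mm = 647813.279/304.8 ft = 2125.37 ft.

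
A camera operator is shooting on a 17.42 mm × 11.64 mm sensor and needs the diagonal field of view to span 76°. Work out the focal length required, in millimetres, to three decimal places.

13.408 mm

Sensor diagonal = √(17.42² + 11.64²) = √438.9460 ≈ 20.9510 mm.
From α = 2·arctan(d/2f) we get f = d / (2·tan(α/2)).
With d = 20.9510 mm and α/2 = 38°, tan(α/2) ≈ 0.78129, so f ≈ 20.9510 / 1.56257 ≈ 13.4081 mm.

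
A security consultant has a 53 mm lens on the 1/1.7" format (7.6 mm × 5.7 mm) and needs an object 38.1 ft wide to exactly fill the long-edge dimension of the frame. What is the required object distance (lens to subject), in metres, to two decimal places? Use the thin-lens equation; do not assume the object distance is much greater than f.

81.04 m

W: 38.1 ft × 304.8 mm/ft = 11612.88 mm.
Magnification m = w/W = dᵢ/dₒ; combined with 1/f = 1/dₒ + 1/dᵢ this gives dₒ = f·(1 + W/w).
dₒ = 53 mm × (1 + 11612.9/7.6) = 53 × 1529.0105 ≈ 81037.555 mm = 81.0376 m.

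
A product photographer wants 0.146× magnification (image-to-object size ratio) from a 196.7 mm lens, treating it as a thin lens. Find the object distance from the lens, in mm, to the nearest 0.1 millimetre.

With m = dᵢ/dₒ and 1/f = 1/dₒ + 1/dᵢ, substituting dᵢ = m·dₒ gives 1/f = (1 + 1/m)/dₒ, hence dₒ = f·(1 + 1/m).
dₒ = 196.7 × (1 + 1/0.146) = 196.7 × 7.84932 ≈ 1543.960 mm.

1544.0 mm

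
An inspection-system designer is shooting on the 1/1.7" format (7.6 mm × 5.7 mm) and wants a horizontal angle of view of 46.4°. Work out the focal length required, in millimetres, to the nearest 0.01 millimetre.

8.87 mm

From α = 2·arctan(w/2f) we get f = w / (2·tan(α/2)).
With w = 7.6 mm and α/2 = 23.2°, tan(α/2) ≈ 0.42860, so f ≈ 7.6 / 0.85720 ≈ 8.8661 mm.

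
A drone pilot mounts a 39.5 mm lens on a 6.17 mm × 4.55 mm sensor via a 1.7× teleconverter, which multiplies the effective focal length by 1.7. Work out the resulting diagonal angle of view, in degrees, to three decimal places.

6.534°

Effective focal length f = 39.5 × 1.7 = 67.15 mm.
Sensor diagonal = √(6.17² + 4.55²) = √58.7714 ≈ 7.6663 mm.
α = 2·arctan(7.666 / (2 × 67.15)) = 2·arctan(0.05708) ≈ 6.5341°.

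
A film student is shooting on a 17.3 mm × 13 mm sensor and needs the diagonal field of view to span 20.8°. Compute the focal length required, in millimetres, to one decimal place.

59.0 mm

Sensor diagonal = √(17.3² + 13²) = √468.2900 ≈ 21.6400 mm.
From α = 2·arctan(d/2f) we get f = d / (2·tan(α/2)).
With d = 21.6400 mm and α/2 = 10.4°, tan(α/2) ≈ 0.18353, so f ≈ 21.6400 / 0.36707 ≈ 58.9536 mm.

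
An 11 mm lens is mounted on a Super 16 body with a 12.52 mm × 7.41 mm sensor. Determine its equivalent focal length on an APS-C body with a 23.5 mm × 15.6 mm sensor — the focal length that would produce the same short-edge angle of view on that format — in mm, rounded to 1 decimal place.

23.2 mm

Equal angle of view means equal height/f ratio, so f₂ = f₁ · (height₂/height₁) = 11 × 15.6/7.41.
f₂ = 11 × 2.10526 ≈ 23.158 mm.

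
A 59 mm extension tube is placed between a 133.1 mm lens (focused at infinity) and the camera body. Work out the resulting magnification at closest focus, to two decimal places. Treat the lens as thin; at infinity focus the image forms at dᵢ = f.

The tube moves the image plane from f to f + e, so dᵢ = 133.1 + 59 = 192.1 mm. Focus is achieved when 1/f = 1/dₒ + 1/dᵢ, giving dₒ = 1/(1/f − 1/(f+e)).
Magnification m = dᵢ/dₒ = (f+e)·(1/f − 1/(f+e)) = e/f = 59/133.1 ≈ 0.4433.

0.44×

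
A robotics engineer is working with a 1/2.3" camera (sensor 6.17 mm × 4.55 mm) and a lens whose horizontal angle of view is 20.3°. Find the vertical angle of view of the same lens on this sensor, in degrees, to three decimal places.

15.042°

From the horizontal AOV: f = 6.17 / (2·tan(10.15°)) = 6.17 / 0.35806 ≈ 17.2320 mm.
Vertical AOV = 2·arctan(4.55 / (2 × 17.2320)) = 2·arctan(0.13202) ≈ 15.0416°.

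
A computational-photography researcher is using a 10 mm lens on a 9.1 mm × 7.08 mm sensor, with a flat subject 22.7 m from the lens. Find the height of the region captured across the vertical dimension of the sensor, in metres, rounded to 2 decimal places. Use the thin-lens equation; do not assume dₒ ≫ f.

dₒ: 22.7 m = 22700 mm.
Similar triangles through the lens centre give W/dₒ = h/dᵢ; with 1/f = 1/dₒ + 1/dᵢ this gives W = h·(dₒ − f)/f.
W = 7.08 mm × (22700 − 10) / 10 = 7.08 × 2269.0000 ≈ 16064.520 mm = 16.0645 m.

16.06 m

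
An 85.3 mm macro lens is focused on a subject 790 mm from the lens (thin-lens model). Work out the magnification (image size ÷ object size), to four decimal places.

Thin lens: 1/f = 1/dₒ + 1/dᵢ → 1/dᵢ = 1/85.3 − 1/790 = 0.0104575 mm⁻¹, so dᵢ ≈ 95.6251 mm.
Magnification m = dᵢ/dₒ = 95.6251/790 ≈ 0.12104.

0.1210×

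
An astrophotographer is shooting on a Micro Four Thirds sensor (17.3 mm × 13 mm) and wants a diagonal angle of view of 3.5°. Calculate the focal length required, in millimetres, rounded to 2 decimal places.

354.14 mm

Sensor diagonal = √(17.3² + 13²) = √468.2900 ≈ 21.6400 mm.
From α = 2·arctan(d/2f) we get f = d / (2·tan(α/2)).
With d = 21.6400 mm and α/2 = 1.75°, tan(α/2) ≈ 0.03055, so f ≈ 21.6400 / 0.06111 ≈ 354.1416 mm.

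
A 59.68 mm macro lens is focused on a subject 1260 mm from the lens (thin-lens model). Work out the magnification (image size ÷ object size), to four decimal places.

0.0497×

Thin lens: 1/f = 1/dₒ + 1/dᵢ → 1/dᵢ = 1/59.68 − 1/1260 = 0.0159624 mm⁻¹, so dᵢ ≈ 62.6473 mm.
Magnification m = dᵢ/dₒ = 62.6473/1260 ≈ 0.04972.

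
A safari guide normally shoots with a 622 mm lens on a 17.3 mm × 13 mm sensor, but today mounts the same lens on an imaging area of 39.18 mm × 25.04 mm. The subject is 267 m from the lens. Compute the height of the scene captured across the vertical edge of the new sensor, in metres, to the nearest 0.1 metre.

10.7 m

The focal length stays 622 mm; the relevant sensor dimension is now h = 25.04 mm. Object distance dₒ = 267 m = 267000 mm.
Thin-lens field height W = h·(dₒ − f)/f = 25.04 × (267000 − 622)/622 ≈ 10723.642 mm = 10.7236 m.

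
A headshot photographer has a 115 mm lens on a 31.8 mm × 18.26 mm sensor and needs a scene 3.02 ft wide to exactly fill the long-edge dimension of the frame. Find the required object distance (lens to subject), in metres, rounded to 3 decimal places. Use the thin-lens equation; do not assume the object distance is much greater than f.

3.444 m

W: 3.02 ft × 304.8 mm/ft = 920.50 mm.
Magnification m = w/W = dᵢ/dₒ; combined with 1/f = 1/dₒ + 1/dᵢ this gives dₒ = f·(1 + W/w).
dₒ = 115 mm × (1 + 920.496/31.8) = 115 × 29.9464 ≈ 3443.838 mm = 3.44384 m.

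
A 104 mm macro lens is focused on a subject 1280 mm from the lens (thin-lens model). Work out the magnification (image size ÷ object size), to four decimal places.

Thin lens: 1/f = 1/dₒ + 1/dᵢ → 1/dᵢ = 1/104 − 1/1280 = 0.0088341 mm⁻¹, so dᵢ ≈ 113.1973 mm.
Magnification m = dᵢ/dₒ = 113.1973/1280 ≈ 0.08844.

0.0884×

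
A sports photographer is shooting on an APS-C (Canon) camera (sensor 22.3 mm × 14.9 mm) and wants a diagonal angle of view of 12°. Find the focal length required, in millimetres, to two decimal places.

127.59 mm

Sensor diagonal = √(22.3² + 14.9²) = √719.3000 ≈ 26.8198 mm.
From α = 2·arctan(d/2f) we get f = d / (2·tan(α/2)).
With d = 26.8198 mm and α/2 = 6°, tan(α/2) ≈ 0.10510, so f ≈ 26.8198 / 0.21021 ≈ 127.5865 mm.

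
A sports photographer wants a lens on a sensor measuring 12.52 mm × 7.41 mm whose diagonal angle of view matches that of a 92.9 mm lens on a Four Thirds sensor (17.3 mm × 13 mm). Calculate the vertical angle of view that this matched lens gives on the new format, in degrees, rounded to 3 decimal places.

6.790°

Sensor diagonal = √(17.3² + 13²) = √468.2900 ≈ 21.6400 mm.
Sensor diagonal = √(12.52² + 7.41²) = √211.6585 ≈ 14.5485 mm.
Equal diagonal AOV ⇒ f₂ = f₁ · 14.5485/21.6400 = 92.9 × 0.67230 ≈ 62.4563 mm.
Vertical AOV on the new format = 2·arctan(7.41 / (2 × 62.4563)) = 2·arctan(0.05932) ≈ 6.7898°.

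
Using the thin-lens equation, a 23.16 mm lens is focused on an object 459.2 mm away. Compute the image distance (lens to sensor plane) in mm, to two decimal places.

1/dᵢ = 1/f − 1/dₒ = 1/23.16 − 1/459.2 = 0.0410002 mm⁻¹.
dᵢ = 1/0.0410002 ≈ 24.3901 mm.

24.39 mm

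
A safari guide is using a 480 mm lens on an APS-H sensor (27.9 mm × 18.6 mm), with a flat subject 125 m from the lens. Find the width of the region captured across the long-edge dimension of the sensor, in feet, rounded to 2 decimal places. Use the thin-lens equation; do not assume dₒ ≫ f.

dₒ: 125 m = 125000 mm.
Similar triangles through the lens centre give W/dₒ = w/dᵢ; with 1/f = 1/dₒ + 1/dᵢ this gives W = w·(dₒ − f)/f.
W = 27.9 mm × (125000 − 480) / 480 = 27.9 × 259.4167 ≈ 7237.725 mm = 7237.725/304.8 ft = 23.7458 ft.

23.75 ft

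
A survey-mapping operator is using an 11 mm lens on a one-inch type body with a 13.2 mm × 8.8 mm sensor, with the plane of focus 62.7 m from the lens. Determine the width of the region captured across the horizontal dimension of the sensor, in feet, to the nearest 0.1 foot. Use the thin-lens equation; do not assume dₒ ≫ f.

246.8 ft

dₒ: 62.7 m = 62700 mm.
Similar triangles through the lens centre give W/dₒ = w/dᵢ; with 1/f = 1/dₒ + 1/dᵢ this gives W = w·(dₒ − f)/f.
W = 13.2 mm × (62700 − 11) / 11 = 13.2 × 5699.0000 ≈ 75226.800 mm = 75226.800/304.8 ft = 246.807 ft.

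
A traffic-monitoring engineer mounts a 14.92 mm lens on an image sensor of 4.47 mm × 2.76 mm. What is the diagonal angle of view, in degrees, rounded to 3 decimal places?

19.970°

Sensor diagonal = √(4.47² + 2.76²) = √27.5985 ≈ 5.2534 mm.
Angle of view α = 2·arctan(d/2f) with d = 5.2534 mm and f = 14.92 mm.
d/2f = 0.17605; arctan(0.17605) ≈ 9.9848°, so α ≈ 19.9696°.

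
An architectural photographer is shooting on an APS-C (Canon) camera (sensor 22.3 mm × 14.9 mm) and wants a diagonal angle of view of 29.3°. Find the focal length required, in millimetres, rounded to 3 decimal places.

Sensor diagonal = √(22.3² + 14.9²) = √719.3000 ≈ 26.8198 mm.
From α = 2·arctan(d/2f) we get f = d / (2·tan(α/2)).
With d = 26.8198 mm and α/2 = 14.65°, tan(α/2) ≈ 0.26141, so f ≈ 26.8198 / 0.52283 ≈ 51.2978 mm.

51.298 mm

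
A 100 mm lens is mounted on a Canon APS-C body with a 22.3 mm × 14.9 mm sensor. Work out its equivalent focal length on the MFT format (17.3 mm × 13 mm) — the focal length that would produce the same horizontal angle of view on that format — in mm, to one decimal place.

77.6 mm

Equal angle of view means equal width/f ratio, so f₂ = f₁ · (width₂/width₁) = 100 × 17.3/22.3.
f₂ = 100 × 0.77578 ≈ 77.578 mm.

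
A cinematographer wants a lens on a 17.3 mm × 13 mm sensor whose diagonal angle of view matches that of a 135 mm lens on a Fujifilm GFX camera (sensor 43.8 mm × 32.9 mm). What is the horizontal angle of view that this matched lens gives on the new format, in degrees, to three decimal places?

Sensor diagonal = √(43.8² + 32.9²) = √3000.8500 ≈ 54.7800 mm.
Sensor diagonal = √(17.3² + 13²) = √468.2900 ≈ 21.6400 mm.
Equal diagonal AOV ⇒ f₂ = f₁ · 21.6400/54.7800 = 135 × 0.39503 ≈ 53.3297 mm.
Horizontal AOV on the new format = 2·arctan(17.3 / (2 × 53.3297)) = 2·arctan(0.16220) ≈ 18.4261°.

18.426°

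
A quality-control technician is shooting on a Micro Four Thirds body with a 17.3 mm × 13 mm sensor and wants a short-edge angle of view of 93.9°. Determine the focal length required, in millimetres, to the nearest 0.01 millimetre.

From α = 2·arctan(h/2f) we get f = h / (2·tan(α/2)).
With h = 13 mm and α/2 = 46.95°, tan(α/2) ≈ 1.07049, so f ≈ 13 / 2.14099 ≈ 6.0720 mm.

6.07 mm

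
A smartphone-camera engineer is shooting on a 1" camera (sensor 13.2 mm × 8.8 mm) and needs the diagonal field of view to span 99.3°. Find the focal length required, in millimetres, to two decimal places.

6.74 mm

Sensor diagonal = √(13.2² + 8.8²) = √251.6800 ≈ 15.8644 mm.
From α = 2·arctan(d/2f) we get f = d / (2·tan(α/2)).
With d = 15.8644 mm and α/2 = 49.65°, tan(α/2) ≈ 1.17708, so f ≈ 15.8644 / 2.35415 ≈ 6.7389 mm.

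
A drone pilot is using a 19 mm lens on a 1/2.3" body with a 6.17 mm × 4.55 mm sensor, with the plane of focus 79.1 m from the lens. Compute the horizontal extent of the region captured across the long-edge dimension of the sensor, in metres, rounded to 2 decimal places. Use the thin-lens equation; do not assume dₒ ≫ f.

25.68 m

dₒ: 79.1 m = 79100 mm.
Similar triangles through the lens centre give W/dₒ = w/dᵢ; with 1/f = 1/dₒ + 1/dᵢ this gives W = w·(dₒ − f)/f.
W = 6.17 mm × (79100 − 19) / 19 = 6.17 × 4162.1579 ≈ 25680.514 mm = 25.6805 m.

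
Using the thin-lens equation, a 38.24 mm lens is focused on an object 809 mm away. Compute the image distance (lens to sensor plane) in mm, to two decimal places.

40.14 mm

1/dᵢ = 1/f − 1/dₒ = 1/38.24 − 1/809 = 0.0249145 mm⁻¹.
dᵢ = 1/0.0249145 ≈ 40.1372 mm.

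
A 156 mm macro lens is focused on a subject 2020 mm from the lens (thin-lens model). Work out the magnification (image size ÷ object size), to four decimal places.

Thin lens: 1/f = 1/dₒ + 1/dᵢ → 1/dᵢ = 1/156 − 1/2020 = 0.0059152 mm⁻¹, so dᵢ ≈ 169.0558 mm.
Magnification m = dᵢ/dₒ = 169.0558/2020 ≈ 0.08369.

0.0837×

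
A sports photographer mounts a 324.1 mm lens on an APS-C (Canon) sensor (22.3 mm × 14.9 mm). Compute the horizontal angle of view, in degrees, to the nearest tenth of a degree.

Angle of view α = 2·arctan(w/2f) with w = 22.3 mm and f = 324.1 mm.
w/2f = 0.03440; arctan(0.03440) ≈ 1.9704°, so α ≈ 3.9407°.

3.9°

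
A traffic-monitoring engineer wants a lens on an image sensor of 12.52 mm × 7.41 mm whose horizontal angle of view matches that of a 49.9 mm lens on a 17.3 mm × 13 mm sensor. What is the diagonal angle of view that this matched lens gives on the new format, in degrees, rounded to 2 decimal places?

22.78°

Equal horizontal AOV ⇒ f₂ = f₁ · 12.52/17.3 = 49.9 × 0.72370 ≈ 36.1126 mm.
Sensor diagonal = √(12.52² + 7.41²) = √211.6585 ≈ 14.5485 mm.
Diagonal AOV on the new format = 2·arctan(14.5485 / (2 × 36.1126)) = 2·arctan(0.20143) ≈ 22.7776°.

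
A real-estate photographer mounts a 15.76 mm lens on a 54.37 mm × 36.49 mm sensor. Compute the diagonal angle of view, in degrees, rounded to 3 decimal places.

128.591°

Sensor diagonal = √(54.37² + 36.49²) = √4287.6170 ≈ 65.4799 mm.
Angle of view α = 2·arctan(d/2f) with d = 65.4799 mm and f = 15.76 mm.
d/2f = 2.07741; arctan(2.07741) ≈ 64.2953°, so α ≈ 128.5905°.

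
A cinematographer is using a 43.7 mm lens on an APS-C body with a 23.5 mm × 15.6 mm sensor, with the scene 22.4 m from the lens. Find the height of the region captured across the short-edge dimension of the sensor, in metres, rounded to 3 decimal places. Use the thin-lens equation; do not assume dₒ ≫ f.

7.981 m

dₒ: 22.4 m = 22400 mm.
Similar triangles through the lens centre give W/dₒ = h/dᵢ; with 1/f = 1/dₒ + 1/dᵢ this gives W = h·(dₒ − f)/f.
W = 15.6 mm × (22400 − 43.7) / 43.7 = 15.6 × 511.5858 ≈ 7980.739 mm = 7.98074 m.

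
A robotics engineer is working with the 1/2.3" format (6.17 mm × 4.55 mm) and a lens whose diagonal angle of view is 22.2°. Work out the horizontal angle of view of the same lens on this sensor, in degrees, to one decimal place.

Sensor diagonal = √(6.17² + 4.55²) = √58.7714 ≈ 7.6663 mm.
From the diagonal AOV: f = 7.6663 / (2·tan(11.1°)) = 7.6663 / 0.39238 ≈ 19.5376 mm.
Horizontal AOV = 2·arctan(6.17 / (2 × 19.5376)) = 2·arctan(0.15790) ≈ 17.9459°.

17.9°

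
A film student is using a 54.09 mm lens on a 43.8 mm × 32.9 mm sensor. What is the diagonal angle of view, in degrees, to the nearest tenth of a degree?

Sensor diagonal = √(43.8² + 32.9²) = √3000.8500 ≈ 54.7800 mm.
Angle of view α = 2·arctan(d/2f) with d = 54.7800 mm and f = 54.09 mm.
d/2f = 0.50638; arctan(0.50638) ≈ 26.8567°, so α ≈ 53.7133°.

53.7°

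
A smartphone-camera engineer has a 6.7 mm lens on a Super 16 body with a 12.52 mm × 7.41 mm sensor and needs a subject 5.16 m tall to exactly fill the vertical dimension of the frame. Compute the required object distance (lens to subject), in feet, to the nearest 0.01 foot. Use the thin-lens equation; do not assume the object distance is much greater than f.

W: 5.16 m = 5160 mm.
Magnification m = h/W = dᵢ/dₒ; combined with 1/f = 1/dₒ + 1/dᵢ this gives dₒ = f·(1 + W/h).
dₒ = 6.7 mm × (1 + 5160/7.41) = 6.7 × 697.3563 ≈ 4672.287 mm = 4672.287/304.8 ft = 15.329 ft.

15.33 ft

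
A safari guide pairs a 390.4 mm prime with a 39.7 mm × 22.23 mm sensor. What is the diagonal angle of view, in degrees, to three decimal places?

6.670°

Sensor diagonal = √(39.7² + 22.23²) = √2070.2629 ≈ 45.5001 mm.
Angle of view α = 2·arctan(d/2f) with d = 45.5001 mm and f = 390.4 mm.
d/2f = 0.05827; arctan(0.05827) ≈ 3.3351°, so α ≈ 6.6701°.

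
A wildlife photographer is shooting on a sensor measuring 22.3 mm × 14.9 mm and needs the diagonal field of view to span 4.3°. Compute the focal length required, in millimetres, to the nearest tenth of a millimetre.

Sensor diagonal = √(22.3² + 14.9²) = √719.3000 ≈ 26.8198 mm.
From α = 2·arctan(d/2f) we get f = d / (2·tan(α/2)).
With d = 26.8198 mm and α/2 = 2.15°, tan(α/2) ≈ 0.03754, so f ≈ 26.8198 / 0.07508 ≈ 357.1949 mm.

357.2 mm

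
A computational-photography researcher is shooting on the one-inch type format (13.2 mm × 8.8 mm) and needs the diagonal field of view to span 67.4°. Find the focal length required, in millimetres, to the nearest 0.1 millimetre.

Sensor diagonal = √(13.2² + 8.8²) = √251.6800 ≈ 15.8644 mm.
From α = 2·arctan(d/2f) we get f = d / (2·tan(α/2)).
With d = 15.8644 mm and α/2 = 33.7°, tan(α/2) ≈ 0.66692, so f ≈ 15.8644 / 1.33383 ≈ 11.8939 mm.

11.9 mm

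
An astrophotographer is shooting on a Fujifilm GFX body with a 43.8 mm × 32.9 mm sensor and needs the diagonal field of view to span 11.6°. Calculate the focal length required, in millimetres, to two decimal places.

Sensor diagonal = √(43.8² + 32.9²) = √3000.8500 ≈ 54.7800 mm.
From α = 2·arctan(d/2f) we get f = d / (2·tan(α/2)).
With d = 54.7800 mm and α/2 = 5.8°, tan(α/2) ≈ 0.10158, so f ≈ 54.7800 / 0.20315 ≈ 269.6496 mm.

269.65 mm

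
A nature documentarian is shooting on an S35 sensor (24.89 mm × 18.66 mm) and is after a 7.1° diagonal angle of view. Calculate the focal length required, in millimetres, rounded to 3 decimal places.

250.715 mm

Sensor diagonal = √(24.89² + 18.66²) = √967.7077 ≈ 31.1080 mm.
From α = 2·arctan(d/2f) we get f = d / (2·tan(α/2)).
With d = 31.1080 mm and α/2 = 3.55°, tan(α/2) ≈ 0.06204, so f ≈ 31.1080 / 0.12408 ≈ 250.7149 mm.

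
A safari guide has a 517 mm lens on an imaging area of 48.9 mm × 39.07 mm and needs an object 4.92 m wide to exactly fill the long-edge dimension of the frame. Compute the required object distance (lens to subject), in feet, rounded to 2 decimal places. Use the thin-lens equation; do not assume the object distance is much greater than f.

172.36 ft

W: 4.92 m = 4920 mm.
Magnification m = w/W = dᵢ/dₒ; combined with 1/f = 1/dₒ + 1/dᵢ this gives dₒ = f·(1 + W/w).
dₒ = 517 mm × (1 + 4920/48.9) = 517 × 101.6135 ≈ 52534.178 mm = 52534.178/304.8 ft = 172.356 ft.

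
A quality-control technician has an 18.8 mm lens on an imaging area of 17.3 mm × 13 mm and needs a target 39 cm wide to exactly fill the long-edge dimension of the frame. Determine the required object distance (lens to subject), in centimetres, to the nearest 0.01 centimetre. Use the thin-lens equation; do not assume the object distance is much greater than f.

W: 39 cm = 390 mm.
Magnification m = w/W = dᵢ/dₒ; combined with 1/f = 1/dₒ + 1/dᵢ this gives dₒ = f·(1 + W/w).
dₒ = 18.8 mm × (1 + 390/17.3) = 18.8 × 23.5434 ≈ 442.615 mm = 44.2615 cm.

44.26 cm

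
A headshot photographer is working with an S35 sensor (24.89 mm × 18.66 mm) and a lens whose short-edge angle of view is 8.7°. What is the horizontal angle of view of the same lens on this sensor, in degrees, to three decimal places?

From the short-edge AOV: f = 18.66 / (2·tan(4.35°)) = 18.66 / 0.15214 ≈ 122.6534 mm.
Horizontal AOV = 2·arctan(24.89 / (2 × 122.6534)) = 2·arctan(0.10146) ≈ 11.5874°.

11.587°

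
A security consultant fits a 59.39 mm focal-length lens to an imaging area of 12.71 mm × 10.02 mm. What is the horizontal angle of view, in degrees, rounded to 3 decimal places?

Angle of view α = 2·arctan(w/2f) with w = 12.71 mm and f = 59.39 mm.
w/2f = 0.10700; arctan(0.10700) ≈ 6.1077°, so α ≈ 12.2153°.

12.215°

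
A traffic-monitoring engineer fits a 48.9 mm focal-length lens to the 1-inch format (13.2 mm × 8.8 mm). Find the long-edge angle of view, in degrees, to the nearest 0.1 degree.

Angle of view α = 2·arctan(w/2f) with w = 13.2 mm and f = 48.9 mm.
w/2f = 0.13497; arctan(0.13497) ≈ 7.6867°, so α ≈ 15.3734°.

15.4°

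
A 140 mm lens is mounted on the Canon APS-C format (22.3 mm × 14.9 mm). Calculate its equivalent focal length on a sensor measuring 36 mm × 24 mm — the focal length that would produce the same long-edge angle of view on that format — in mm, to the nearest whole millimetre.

Equal angle of view means equal width/f ratio, so f₂ = f₁ · (width₂/width₁) = 140 × 36/22.3.
f₂ = 140 × 1.61435 ≈ 226.009 mm.

226 mm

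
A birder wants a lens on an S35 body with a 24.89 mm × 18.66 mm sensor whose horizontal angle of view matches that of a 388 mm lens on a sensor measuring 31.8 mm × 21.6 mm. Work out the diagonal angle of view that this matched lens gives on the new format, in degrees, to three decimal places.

Equal horizontal AOV ⇒ f₂ = f₁ · 24.89/31.8 = 388 × 0.78270 ≈ 303.6893 mm.
Sensor diagonal = √(24.89² + 18.66²) = √967.7077 ≈ 31.1080 mm.
Diagonal AOV on the new format = 2·arctan(31.1080 / (2 × 303.6893)) = 2·arctan(0.05122) ≈ 5.8639°.

5.864°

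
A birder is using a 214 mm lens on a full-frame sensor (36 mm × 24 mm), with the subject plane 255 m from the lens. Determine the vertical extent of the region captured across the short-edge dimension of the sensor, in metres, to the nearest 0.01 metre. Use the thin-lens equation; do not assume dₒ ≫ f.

28.57 m

dₒ: 255 m = 255000 mm.
Similar triangles through the lens centre give W/dₒ = h/dᵢ; with 1/f = 1/dₒ + 1/dᵢ this gives W = h·(dₒ − f)/f.
W = 24 mm × (255000 − 214) / 214 = 24 × 1190.5888 ≈ 28574.131 mm = 28.5741 m.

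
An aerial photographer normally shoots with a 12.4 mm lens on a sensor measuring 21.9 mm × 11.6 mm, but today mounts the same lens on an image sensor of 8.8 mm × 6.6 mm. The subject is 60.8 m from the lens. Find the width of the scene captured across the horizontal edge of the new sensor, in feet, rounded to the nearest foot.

142 ft

The focal length stays 12.4 mm; the relevant sensor dimension is now w = 8.8 mm. Object distance dₒ = 60.8 m = 60800 mm.
Thin-lens field width W = w·(dₒ − f)/f = 8.8 × (60800 − 12.4)/12.4 ≈ 43139.587 mm = 43139.587/304.8 ft = 141.534 ft.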